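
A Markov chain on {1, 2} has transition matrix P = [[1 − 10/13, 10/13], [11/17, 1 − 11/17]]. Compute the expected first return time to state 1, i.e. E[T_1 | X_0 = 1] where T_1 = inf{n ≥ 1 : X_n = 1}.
E[T_1 | X_0 = 1] = 1/π_1 = 313/143

For an irreducible recurrent Markov chain with stationary distribution π, E[T_i | X_0 = i] = 1/π_i (Kac's formula). Here π_1 = (11/17)/(10/13 + 11/17) = (11/17)/(313/221) = 143/313, so E[T_1 | X_0 = 1] = 1/π_1 = (10/13 + 11/17)/(11/17) = (313/221)/(11/17) = 313/143.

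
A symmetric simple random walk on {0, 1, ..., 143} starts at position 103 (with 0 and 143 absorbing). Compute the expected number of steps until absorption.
E[τ | X_0 = 103] = 4120

Let v_k = E[τ | X_0 = k]. Boundary: v_0 = v_143 = 0. Recurrence: v_k = 1 + (v_{k-1} + v_{k+1})/2 for 1 ≤ k ≤ 142. The particular solution to v_k − (v_{k-1} + v_{k+1})/2 = 1 is v_k = −k^2. Adding homogeneous solution A + B k and matching boundaries gives v_k = k (143 − k). Substituting k = 103: v_103 = 103 · 40 = 4120.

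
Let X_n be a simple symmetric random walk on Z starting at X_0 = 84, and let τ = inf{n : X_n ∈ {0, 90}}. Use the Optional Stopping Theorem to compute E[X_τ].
E[X_τ] = 84

X_n is a martingale and τ is a bounded-mean stopping time (indeed τ is finite a.s. with bounded expectation since the walk is in a bounded region). By the OST, E[X_τ] = E[X_0] = 84. Equivalently: E[X_τ] = 90 · P(hit 90 first) + 0 · P(hit 0 first) = 90 · (84/90) = 84.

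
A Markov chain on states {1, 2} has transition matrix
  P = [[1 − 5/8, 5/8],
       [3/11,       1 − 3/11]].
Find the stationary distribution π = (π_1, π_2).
π_1 = 24/79, π_2 = 55/79

Solve πP = π with π_1 + π_2 = 1. From πP = π: π_1 · (1 − 5/8) + π_2 · 3/11 = π_1 ⇒ π_2 · 3/11 = π_1 · 5/8 ⇒ π_2/π_1 = (5/8)/(3/11) = 55/24. Together with π_1 + π_2 = 1:
  π_1 = (3/11)/(5/8 + 3/11) = (3/11)/(79/88) = 24/79,
  π_2 = (5/8)/(5/8 + 3/11) = (5/8)/(79/88) = 55/79.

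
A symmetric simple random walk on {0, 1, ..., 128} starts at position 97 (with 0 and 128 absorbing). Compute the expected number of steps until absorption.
E[τ | X_0 = 97] = 3007

Let v_k = E[τ | X_0 = k]. Boundary: v_0 = v_128 = 0. Recurrence: v_k = 1 + (v_{k-1} + v_{k+1})/2 for 1 ≤ k ≤ 127. The particular solution to v_k − (v_{k-1} + v_{k+1})/2 = 1 is v_k = −k^2. Adding homogeneous solution A + B k and matching boundaries gives v_k = k (128 − k). Substituting k = 97: v_97 = 97 · 31 = 3007.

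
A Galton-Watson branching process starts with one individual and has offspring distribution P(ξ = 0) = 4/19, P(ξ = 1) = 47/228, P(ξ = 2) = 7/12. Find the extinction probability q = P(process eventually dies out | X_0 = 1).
q = 48/133

The pgf is f(s) = 4/19 + 47/228·s + 7/12·s². The extinction probability q is the smallest fixed point of f in [0, 1]. Setting s = f(s):
  7/12·s² + (47/228 − 1)·s + 4/19 = 0
  7/12·s² − (4/19 + 7/12)·s + 4/19 = 0
which factors as (s − 1)·(7/12·s − 4/19) = 0, giving roots s = 1 and s = (4/19)/(7/12) = 48/133.
Mean offspring μ = 47/228 + 2·7/12 = 313/228 > 1 (supercritical), so q < 1. The extinction probability is the smaller root: q = (4/19)/(7/12) = 48/133.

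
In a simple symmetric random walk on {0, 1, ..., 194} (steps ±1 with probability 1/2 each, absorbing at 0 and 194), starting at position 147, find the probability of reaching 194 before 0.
P(hit 194 before 0) = 147/194

Let u_k = P(hit 194 before 0 | start at k). Then u_0 = 0, u_194 = 1, and u_k = u_{k-1}/2 + u_{k+1}/2 for 1 ≤ k ≤ 193. This harmonic recurrence is solved by u_k = k/194, giving u_147 = 147/194.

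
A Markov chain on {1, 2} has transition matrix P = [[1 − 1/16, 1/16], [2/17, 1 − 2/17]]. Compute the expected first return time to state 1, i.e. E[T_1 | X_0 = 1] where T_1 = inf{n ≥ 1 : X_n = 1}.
E[T_1 | X_0 = 1] = 1/π_1 = 49/32

For an irreducible recurrent Markov chain with stationary distribution π, E[T_i | X_0 = i] = 1/π_i (Kac's formula). Here π_1 = (2/17)/(1/16 + 2/17) = (2/17)/(49/272) = 32/49, so E[T_1 | X_0 = 1] = 1/π_1 = (1/16 + 2/17)/(2/17) = (49/272)/(2/17) = 49/32.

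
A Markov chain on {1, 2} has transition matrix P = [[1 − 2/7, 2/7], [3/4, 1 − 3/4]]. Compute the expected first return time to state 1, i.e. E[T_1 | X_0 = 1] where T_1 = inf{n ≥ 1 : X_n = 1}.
E[T_1 | X_0 = 1] = 1/π_1 = 29/21

For an irreducible recurrent Markov chain with stationary distribution π, E[T_i | X_0 = i] = 1/π_i (Kac's formula). Here π_1 = (3/4)/(2/7 + 3/4) = (3/4)/(29/28) = 21/29, so E[T_1 | X_0 = 1] = 1/π_1 = (2/7 + 3/4)/(3/4) = (29/28)/(3/4) = 29/21.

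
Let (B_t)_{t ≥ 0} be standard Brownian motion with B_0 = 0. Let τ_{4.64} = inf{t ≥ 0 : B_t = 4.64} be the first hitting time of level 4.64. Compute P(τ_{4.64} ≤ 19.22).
P(τ_{4.64} ≤ 19.22) = 2(1 − Φ(4.64/√19.22)) = 2(1 − Φ(1.0584)) ≈ 0.2899

By the reflection principle for standard BM, P(τ_b ≤ t) = 2 · P(B_t ≥ b). Since B_t ~ N(0, t), P(B_t ≥ 4.64) = 1 − Φ(4.64/√t) = 1 − Φ(4.64/√19.22) = 1 − Φ(1.0584) ≈ 0.14494. Doubling: P(τ_{4.64} ≤ 19.22) ≈ 2 · 0.14494 = 0.28988 ≈ 0.2899.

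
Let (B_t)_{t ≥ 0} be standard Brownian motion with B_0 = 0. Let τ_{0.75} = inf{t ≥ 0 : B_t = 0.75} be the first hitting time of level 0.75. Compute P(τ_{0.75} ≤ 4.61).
P(τ_{0.75} ≤ 4.61) = 2(1 − Φ(0.75/√4.61)) = 2(1 − Φ(0.3493)) ≈ 0.7269

By the reflection principle for standard BM, P(τ_b ≤ t) = 2 · P(B_t ≥ b). Since B_t ~ N(0, t), P(B_t ≥ 0.75) = 1 − Φ(0.75/√t) = 1 − Φ(0.75/√4.61) = 1 − Φ(0.3493) ≈ 0.36343. Doubling: P(τ_{0.75} ≤ 4.61) ≈ 2 · 0.36343 = 0.72686 ≈ 0.7269.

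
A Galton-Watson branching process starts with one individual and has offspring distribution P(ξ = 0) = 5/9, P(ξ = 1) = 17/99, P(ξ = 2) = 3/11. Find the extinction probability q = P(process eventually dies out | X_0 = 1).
q = 1

Mean offspring μ = 0·5/9 + 1·17/99 + 2·3/11 = 71/99 ≤ 1. For μ ≤ 1 with offspring not concentrated at 1, the Galton-Watson process goes extinct almost surely, so q = 1.
(Algebraic check: The pgf is f(s) = 5/9 + 17/99·s + 3/11·s². The extinction probability q is the smallest fixed point of f in [0, 1]. Setting s = f(s):
  3/11·s² + (17/99 − 1)·s + 5/9 = 0
  3/11·s² − (5/9 + 3/11)·s + 5/9 = 0
which factors as (s − 1)·(3/11·s − 5/9) = 0, giving roots s = 1 and s = (5/9)/(3/11) = 55/27. Since 55/27 ≥ 1, the smallest root in [0, 1] is s = 1.)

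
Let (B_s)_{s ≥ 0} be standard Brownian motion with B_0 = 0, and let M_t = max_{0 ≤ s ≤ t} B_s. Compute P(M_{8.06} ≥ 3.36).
P(M_{8.06} ≥ 3.36) = 2·P(B_{8.06} ≥ 3.36) = 2(1 − Φ(3.36/√8.06)) ≈ 0.2366

By the reflection principle for Brownian motion, P(M_t ≥ a) = 2 · P(B_t ≥ a) for a ≥ 0. Since B_t ~ N(0, t), P(B_t ≥ 3.36) = 1 − Φ(3.36/√t) = 1 − Φ(3.36/√8.06) = 1 − Φ(1.1835). So
  P(M_{8.06} ≥ 3.36) = 2(1 − Φ(1.1835)) ≈ 0.2366.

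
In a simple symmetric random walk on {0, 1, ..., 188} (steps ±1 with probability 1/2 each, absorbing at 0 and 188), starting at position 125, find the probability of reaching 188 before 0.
P(hit 188 before 0) = 125/188

Let u_k = P(hit 188 before 0 | start at k). Then u_0 = 0, u_188 = 1, and u_k = u_{k-1}/2 + u_{k+1}/2 for 1 ≤ k ≤ 187. This harmonic recurrence is solved by u_k = k/188, giving u_125 = 125/188.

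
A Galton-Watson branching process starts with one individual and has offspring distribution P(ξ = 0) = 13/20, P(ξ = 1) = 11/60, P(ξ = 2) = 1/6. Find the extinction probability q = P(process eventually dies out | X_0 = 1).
q = 1

Mean offspring μ = 0·13/20 + 1·11/60 + 2·1/6 = 31/60 ≤ 1. For μ ≤ 1 with offspring not concentrated at 1, the Galton-Watson process goes extinct almost surely, so q = 1.
(Algebraic check: The pgf is f(s) = 13/20 + 11/60·s + 1/6·s². The extinction probability q is the smallest fixed point of f in [0, 1]. Setting s = f(s):
  1/6·s² + (11/60 − 1)·s + 13/20 = 0
  1/6·s² − (13/20 + 1/6)·s + 13/20 = 0
which factors as (s − 1)·(1/6·s − 13/20) = 0, giving roots s = 1 and s = (13/20)/(1/6) = 39/10. Since 39/10 ≥ 1, the smallest root in [0, 1] is s = 1.)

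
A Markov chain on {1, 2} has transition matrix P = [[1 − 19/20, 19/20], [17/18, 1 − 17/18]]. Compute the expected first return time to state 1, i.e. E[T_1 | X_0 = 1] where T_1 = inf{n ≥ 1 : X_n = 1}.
E[T_1 | X_0 = 1] = 1/π_1 = 341/170

For an irreducible recurrent Markov chain with stationary distribution π, E[T_i | X_0 = i] = 1/π_i (Kac's formula). Here π_1 = (17/18)/(19/20 + 17/18) = (17/18)/(341/180) = 170/341, so E[T_1 | X_0 = 1] = 1/π_1 = (19/20 + 17/18)/(17/18) = (341/180)/(17/18) = 341/170.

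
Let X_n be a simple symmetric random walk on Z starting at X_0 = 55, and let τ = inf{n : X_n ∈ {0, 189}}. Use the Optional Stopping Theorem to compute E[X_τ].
E[X_τ] = 55

X_n is a martingale and τ is a bounded-mean stopping time (indeed τ is finite a.s. with bounded expectation since the walk is in a bounded region). By the OST, E[X_τ] = E[X_0] = 55. Equivalently: E[X_τ] = 189 · P(hit 189 first) + 0 · P(hit 0 first) = 189 · (55/189) = 55.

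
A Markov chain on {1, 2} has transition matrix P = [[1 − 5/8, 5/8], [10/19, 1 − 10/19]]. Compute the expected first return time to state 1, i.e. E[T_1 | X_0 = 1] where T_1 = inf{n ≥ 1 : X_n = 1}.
E[T_1 | X_0 = 1] = 1/π_1 = 35/16

For an irreducible recurrent Markov chain with stationary distribution π, E[T_i | X_0 = i] = 1/π_i (Kac's formula). Here π_1 = (10/19)/(5/8 + 10/19) = (10/19)/(175/152) = 16/35, so E[T_1 | X_0 = 1] = 1/π_1 = (5/8 + 10/19)/(10/19) = (175/152)/(10/19) = 35/16.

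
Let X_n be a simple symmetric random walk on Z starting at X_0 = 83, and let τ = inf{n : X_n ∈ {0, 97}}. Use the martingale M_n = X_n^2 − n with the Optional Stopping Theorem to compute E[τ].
E[τ] = 1162

M_n = X_n^2 − n is a martingale (since E[X_{n+1}^2 | F_n] = X_n^2 + 1). By OST (τ has finite mean in a bounded region), E[M_τ] = E[M_0] = X_0^2 − 0 = 83^2 = 6889. Also E[M_τ] = E[X_τ^2] − E[τ]. The walk exits at 0 or 97, with P(hit 97 first) = 83/97, so E[X_τ^2] = 97^2 · 83/97 + 0 = 8051. Thus E[τ] = E[X_τ^2] − E[M_τ] = 8051 − 6889 = 1162 = 83(97 − 83) = 1162.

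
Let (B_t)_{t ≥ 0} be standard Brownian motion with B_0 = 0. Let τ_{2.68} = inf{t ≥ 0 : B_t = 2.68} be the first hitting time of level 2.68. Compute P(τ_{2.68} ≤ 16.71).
P(τ_{2.68} ≤ 16.71) = 2(1 − Φ(2.68/√16.71)) = 2(1 − Φ(0.6556)) ≈ 0.5121

By the reflection principle for standard BM, P(τ_b ≤ t) = 2 · P(B_t ≥ b). Since B_t ~ N(0, t), P(B_t ≥ 2.68) = 1 − Φ(2.68/√t) = 1 − Φ(2.68/√16.71) = 1 − Φ(0.6556) ≈ 0.25604. Doubling: P(τ_{2.68} ≤ 16.71) ≈ 2 · 0.25604 = 0.51208 ≈ 0.5121.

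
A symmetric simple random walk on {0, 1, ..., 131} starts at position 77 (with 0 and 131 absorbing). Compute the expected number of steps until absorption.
E[τ | X_0 = 77] = 4158

Let v_k = E[τ | X_0 = k]. Boundary: v_0 = v_131 = 0. Recurrence: v_k = 1 + (v_{k-1} + v_{k+1})/2 for 1 ≤ k ≤ 130. The particular solution to v_k − (v_{k-1} + v_{k+1})/2 = 1 is v_k = −k^2. Adding homogeneous solution A + B k and matching boundaries gives v_k = k (131 − k). Substituting k = 77: v_77 = 77 · 54 = 4158.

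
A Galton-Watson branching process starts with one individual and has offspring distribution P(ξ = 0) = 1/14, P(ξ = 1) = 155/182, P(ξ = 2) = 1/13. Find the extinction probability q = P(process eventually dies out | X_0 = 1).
q = 13/14

The pgf is f(s) = 1/14 + 155/182·s + 1/13·s². The extinction probability q is the smallest fixed point of f in [0, 1]. Setting s = f(s):
  1/13·s² + (155/182 − 1)·s + 1/14 = 0
  1/13·s² − (1/14 + 1/13)·s + 1/14 = 0
which factors as (s − 1)·(1/13·s − 1/14) = 0, giving roots s = 1 and s = (1/14)/(1/13) = 13/14.
Mean offspring μ = 155/182 + 2·1/13 = 183/182 > 1 (supercritical), so q < 1. The extinction probability is the smaller root: q = (1/14)/(1/13) = 13/14.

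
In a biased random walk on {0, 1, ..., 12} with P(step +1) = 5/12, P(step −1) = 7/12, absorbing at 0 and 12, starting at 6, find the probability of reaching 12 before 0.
P(hit 12 before 0) = (1 − (7/5)^6) / (1 − (7/5)^12) = 15625/133274

Let u_k denote P(reach 12 before 0 | start at k). Boundary: u_0 = 0, u_12 = 1. Recurrence: u_k = 5/12·u_{k+1} + 7/12·u_{k-1} for 1 ≤ k ≤ 11. Try u_k = A + B·r^k with r = q/p = (7/12)/(5/12) = 7/5. Substitution satisfies the recurrence; boundary conditions give:
  u_k = (1 − r^k) / (1 − r^N) = (1 − (7/5)^6) / (1 − (7/5)^12) = 15625/133274.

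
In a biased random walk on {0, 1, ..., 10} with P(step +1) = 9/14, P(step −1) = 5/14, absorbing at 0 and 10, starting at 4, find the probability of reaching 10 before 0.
P(hit 10 before 0) = (1 − (5/9)^4) / (1 − (5/9)^10) = 56332746/62089621

Let u_k denote P(reach 10 before 0 | start at k). Boundary: u_0 = 0, u_10 = 1. Recurrence: u_k = 9/14·u_{k+1} + 5/14·u_{k-1} for 1 ≤ k ≤ 9. Try u_k = A + B·r^k with r = q/p = (5/14)/(9/14) = 5/9. Substitution satisfies the recurrence; boundary conditions give:
  u_k = (1 − r^k) / (1 − r^N) = (1 − (5/9)^4) / (1 − (5/9)^10) = 56332746/62089621.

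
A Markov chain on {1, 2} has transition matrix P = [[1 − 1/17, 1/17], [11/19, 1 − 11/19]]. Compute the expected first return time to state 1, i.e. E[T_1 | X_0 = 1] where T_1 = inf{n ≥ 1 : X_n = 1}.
E[T_1 | X_0 = 1] = 1/π_1 = 206/187

For an irreducible recurrent Markov chain with stationary distribution π, E[T_i | X_0 = i] = 1/π_i (Kac's formula). Here π_1 = (11/19)/(1/17 + 11/19) = (11/19)/(206/323) = 187/206, so E[T_1 | X_0 = 1] = 1/π_1 = (1/17 + 11/19)/(11/19) = (206/323)/(11/19) = 206/187.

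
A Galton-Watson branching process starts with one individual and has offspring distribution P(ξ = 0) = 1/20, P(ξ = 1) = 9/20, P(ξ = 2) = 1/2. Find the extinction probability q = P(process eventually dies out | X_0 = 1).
q = 1/10

The pgf is f(s) = 1/20 + 9/20·s + 1/2·s². The extinction probability q is the smallest fixed point of f in [0, 1]. Setting s = f(s):
  1/2·s² + (9/20 − 1)·s + 1/20 = 0
  1/2·s² − (1/20 + 1/2)·s + 1/20 = 0
which factors as (s − 1)·(1/2·s − 1/20) = 0, giving roots s = 1 and s = (1/20)/(1/2) = 1/10.
Mean offspring μ = 9/20 + 2·1/2 = 29/20 > 1 (supercritical), so q < 1. The extinction probability is the smaller root: q = (1/20)/(1/2) = 1/10.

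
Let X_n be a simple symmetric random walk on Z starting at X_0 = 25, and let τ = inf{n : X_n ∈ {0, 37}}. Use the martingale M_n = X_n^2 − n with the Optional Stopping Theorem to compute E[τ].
E[τ] = 300

M_n = X_n^2 − n is a martingale (since E[X_{n+1}^2 | F_n] = X_n^2 + 1). By OST (τ has finite mean in a bounded region), E[M_τ] = E[M_0] = X_0^2 − 0 = 25^2 = 625. Also E[M_τ] = E[X_τ^2] − E[τ]. The walk exits at 0 or 37, with P(hit 37 first) = 25/37, so E[X_τ^2] = 37^2 · 25/37 + 0 = 925. Thus E[τ] = E[X_τ^2] − E[M_τ] = 925 − 625 = 300 = 25(37 − 25) = 300.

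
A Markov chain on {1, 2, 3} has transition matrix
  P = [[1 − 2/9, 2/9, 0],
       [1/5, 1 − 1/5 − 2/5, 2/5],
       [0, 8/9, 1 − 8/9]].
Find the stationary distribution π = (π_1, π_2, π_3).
π = (18/47, 20/47, 9/47)

This is a birth-death chain on three states, which satisfies detailed balance: π_1 · P_{12} = π_2 · P_{21} and π_2 · P_{23} = π_3 · P_{32}.
From π_1 · 2/9 = π_2 · 1/5: π_2/π_1 = (2/9)/(1/5) = 10/9.
From π_2 · 2/5 = π_3 · 8/9: π_3/π_2 = (2/5)/(8/9) = 9/20.
Take π_1 proportional to 1; then unnormalized π = (1, 10/9, 1/2). Normalize by dividing by the sum 47/18:
  π = (18/47, 20/47, 9/47).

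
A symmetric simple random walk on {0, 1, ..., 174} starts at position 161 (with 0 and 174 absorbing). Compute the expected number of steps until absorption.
E[τ | X_0 = 161] = 2093

Let v_k = E[τ | X_0 = k]. Boundary: v_0 = v_174 = 0. Recurrence: v_k = 1 + (v_{k-1} + v_{k+1})/2 for 1 ≤ k ≤ 173. The particular solution to v_k − (v_{k-1} + v_{k+1})/2 = 1 is v_k = −k^2. Adding homogeneous solution A + B k and matching boundaries gives v_k = k (174 − k). Substituting k = 161: v_161 = 161 · 13 = 2093.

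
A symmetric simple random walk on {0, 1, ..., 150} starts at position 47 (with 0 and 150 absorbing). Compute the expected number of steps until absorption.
E[τ | X_0 = 47] = 4841

Let v_k = E[τ | X_0 = k]. Boundary: v_0 = v_150 = 0. Recurrence: v_k = 1 + (v_{k-1} + v_{k+1})/2 for 1 ≤ k ≤ 149. The particular solution to v_k − (v_{k-1} + v_{k+1})/2 = 1 is v_k = −k^2. Adding homogeneous solution A + B k and matching boundaries gives v_k = k (150 − k). Substituting k = 47: v_47 = 47 · 103 = 4841.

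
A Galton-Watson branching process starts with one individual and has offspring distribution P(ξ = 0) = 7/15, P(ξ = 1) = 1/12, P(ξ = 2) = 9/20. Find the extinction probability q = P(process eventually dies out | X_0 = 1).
q = 1

Mean offspring μ = 0·7/15 + 1·1/12 + 2·9/20 = 59/60 ≤ 1. For μ ≤ 1 with offspring not concentrated at 1, the Galton-Watson process goes extinct almost surely, so q = 1.
(Algebraic check: The pgf is f(s) = 7/15 + 1/12·s + 9/20·s². The extinction probability q is the smallest fixed point of f in [0, 1]. Setting s = f(s):
  9/20·s² + (1/12 − 1)·s + 7/15 = 0
  9/20·s² − (7/15 + 9/20)·s + 7/15 = 0
which factors as (s − 1)·(9/20·s − 7/15) = 0, giving roots s = 1 and s = (7/15)/(9/20) = 28/27. Since 28/27 ≥ 1, the smallest root in [0, 1] is s = 1.)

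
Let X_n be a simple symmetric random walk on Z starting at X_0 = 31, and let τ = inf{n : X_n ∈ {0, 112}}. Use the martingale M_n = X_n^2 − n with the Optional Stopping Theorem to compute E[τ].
E[τ] = 2511

M_n = X_n^2 − n is a martingale (since E[X_{n+1}^2 | F_n] = X_n^2 + 1). By OST (τ has finite mean in a bounded region), E[M_τ] = E[M_0] = X_0^2 − 0 = 31^2 = 961. Also E[M_τ] = E[X_τ^2] − E[τ]. The walk exits at 0 or 112, with P(hit 112 first) = 31/112, so E[X_τ^2] = 112^2 · 31/112 + 0 = 3472. Thus E[τ] = E[X_τ^2] − E[M_τ] = 3472 − 961 = 2511 = 31(112 − 31) = 2511.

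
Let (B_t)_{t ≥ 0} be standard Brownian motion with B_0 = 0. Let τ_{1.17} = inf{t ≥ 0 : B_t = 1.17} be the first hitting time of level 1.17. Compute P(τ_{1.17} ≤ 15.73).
P(τ_{1.17} ≤ 15.73) = 2(1 − Φ(1.17/√15.73)) = 2(1 − Φ(0.2950)) ≈ 0.7680

By the reflection principle for standard BM, P(τ_b ≤ t) = 2 · P(B_t ≥ b). Since B_t ~ N(0, t), P(B_t ≥ 1.17) = 1 − Φ(1.17/√t) = 1 − Φ(1.17/√15.73) = 1 − Φ(0.2950) ≈ 0.38400. Doubling: P(τ_{1.17} ≤ 15.73) ≈ 2 · 0.38400 = 0.76800 ≈ 0.7680.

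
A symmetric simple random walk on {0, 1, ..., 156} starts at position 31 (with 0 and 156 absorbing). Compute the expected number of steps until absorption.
E[τ | X_0 = 31] = 3875

Let v_k = E[τ | X_0 = k]. Boundary: v_0 = v_156 = 0. Recurrence: v_k = 1 + (v_{k-1} + v_{k+1})/2 for 1 ≤ k ≤ 155. The particular solution to v_k − (v_{k-1} + v_{k+1})/2 = 1 is v_k = −k^2. Adding homogeneous solution A + B k and matching boundaries gives v_k = k (156 − k). Substituting k = 31: v_31 = 31 · 125 = 3875.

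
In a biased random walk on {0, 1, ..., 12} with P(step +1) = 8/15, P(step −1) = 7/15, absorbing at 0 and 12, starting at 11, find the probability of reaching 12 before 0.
P(hit 12 before 0) = (1 − (7/8)^11) / (1 − (7/8)^12) = 52900862792/54878189535

Let u_k denote P(reach 12 before 0 | start at k). Boundary: u_0 = 0, u_12 = 1. Recurrence: u_k = 8/15·u_{k+1} + 7/15·u_{k-1} for 1 ≤ k ≤ 11. Try u_k = A + B·r^k with r = q/p = (7/15)/(8/15) = 7/8. Substitution satisfies the recurrence; boundary conditions give:
  u_k = (1 − r^k) / (1 − r^N) = (1 − (7/8)^11) / (1 − (7/8)^12) = 52900862792/54878189535.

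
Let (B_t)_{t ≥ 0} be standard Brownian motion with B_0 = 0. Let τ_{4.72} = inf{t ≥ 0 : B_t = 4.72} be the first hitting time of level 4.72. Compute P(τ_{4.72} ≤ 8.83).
P(τ_{4.72} ≤ 8.83) = 2(1 − Φ(4.72/√8.83)) = 2(1 − Φ(1.5884)) ≈ 0.1122

By the reflection principle for standard BM, P(τ_b ≤ t) = 2 · P(B_t ≥ b). Since B_t ~ N(0, t), P(B_t ≥ 4.72) = 1 − Φ(4.72/√t) = 1 − Φ(4.72/√8.83) = 1 − Φ(1.5884) ≈ 0.05610. Doubling: P(τ_{4.72} ≤ 8.83) ≈ 2 · 0.05610 = 0.11220 ≈ 0.1122.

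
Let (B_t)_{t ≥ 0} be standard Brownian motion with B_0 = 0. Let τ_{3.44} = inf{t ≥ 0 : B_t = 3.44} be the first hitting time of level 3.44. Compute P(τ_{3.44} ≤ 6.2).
P(τ_{3.44} ≤ 6.2) = 2(1 − Φ(3.44/√6.2)) = 2(1 − Φ(1.3815)) ≈ 0.1671

By the reflection principle for standard BM, P(τ_b ≤ t) = 2 · P(B_t ≥ b). Since B_t ~ N(0, t), P(B_t ≥ 3.44) = 1 − Φ(3.44/√t) = 1 − Φ(3.44/√6.2) = 1 − Φ(1.3815) ≈ 0.08356. Doubling: P(τ_{3.44} ≤ 6.2) ≈ 2 · 0.08356 = 0.16712 ≈ 0.1671.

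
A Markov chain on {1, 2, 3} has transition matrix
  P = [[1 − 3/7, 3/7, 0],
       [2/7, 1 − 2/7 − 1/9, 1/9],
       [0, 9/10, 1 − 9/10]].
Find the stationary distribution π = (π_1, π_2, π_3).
π = (54/145, 81/145, 2/29)

This is a birth-death chain on three states, which satisfies detailed balance: π_1 · P_{12} = π_2 · P_{21} and π_2 · P_{23} = π_3 · P_{32}.
From π_1 · 3/7 = π_2 · 2/7: π_2/π_1 = (3/7)/(2/7) = 3/2.
From π_2 · 1/9 = π_3 · 9/10: π_3/π_2 = (1/9)/(9/10) = 10/81.
Take π_1 proportional to 1; then unnormalized π = (1, 3/2, 5/27). Normalize by dividing by the sum 145/54:
  π = (54/145, 81/145, 2/29).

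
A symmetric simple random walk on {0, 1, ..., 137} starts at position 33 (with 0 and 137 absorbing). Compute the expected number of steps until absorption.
E[τ | X_0 = 33] = 3432

Let v_k = E[τ | X_0 = k]. Boundary: v_0 = v_137 = 0. Recurrence: v_k = 1 + (v_{k-1} + v_{k+1})/2 for 1 ≤ k ≤ 136. The particular solution to v_k − (v_{k-1} + v_{k+1})/2 = 1 is v_k = −k^2. Adding homogeneous solution A + B k and matching boundaries gives v_k = k (137 − k). Substituting k = 33: v_33 = 33 · 104 = 3432.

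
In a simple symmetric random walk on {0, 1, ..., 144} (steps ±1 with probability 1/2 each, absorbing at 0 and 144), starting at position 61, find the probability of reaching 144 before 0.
P(hit 144 before 0) = 61/144

Let u_k = P(hit 144 before 0 | start at k). Then u_0 = 0, u_144 = 1, and u_k = u_{k-1}/2 + u_{k+1}/2 for 1 ≤ k ≤ 143. This harmonic recurrence is solved by u_k = k/144, giving u_61 = 61/144.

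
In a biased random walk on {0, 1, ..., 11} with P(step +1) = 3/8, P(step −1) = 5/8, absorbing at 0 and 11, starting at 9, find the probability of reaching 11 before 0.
P(hit 11 before 0) = (1 − (5/3)^9) / (1 − (5/3)^11) = 8700489/24325489

Let u_k denote P(reach 11 before 0 | start at k). Boundary: u_0 = 0, u_11 = 1. Recurrence: u_k = 3/8·u_{k+1} + 5/8·u_{k-1} for 1 ≤ k ≤ 10. Try u_k = A + B·r^k with r = q/p = (5/8)/(3/8) = 5/3. Substitution satisfies the recurrence; boundary conditions give:
  u_k = (1 − r^k) / (1 − r^N) = (1 − (5/3)^9) / (1 − (5/3)^11) = 8700489/24325489.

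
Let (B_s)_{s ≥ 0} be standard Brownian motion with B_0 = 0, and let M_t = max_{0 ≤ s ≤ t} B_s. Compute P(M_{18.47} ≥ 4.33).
P(M_{18.47} ≥ 4.33) = 2·P(B_{18.47} ≥ 4.33) = 2(1 − Φ(4.33/√18.47)) ≈ 0.3137

By the reflection principle for Brownian motion, P(M_t ≥ a) = 2 · P(B_t ≥ a) for a ≥ 0. Since B_t ~ N(0, t), P(B_t ≥ 4.33) = 1 − Φ(4.33/√t) = 1 − Φ(4.33/√18.47) = 1 − Φ(1.0075). So
  P(M_{18.47} ≥ 4.33) = 2(1 − Φ(1.0075)) ≈ 0.3137.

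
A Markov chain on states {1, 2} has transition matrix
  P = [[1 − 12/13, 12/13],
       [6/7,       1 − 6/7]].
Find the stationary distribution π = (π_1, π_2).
π_1 = 13/27, π_2 = 14/27

Solve πP = π with π_1 + π_2 = 1. From πP = π: π_1 · (1 − 12/13) + π_2 · 6/7 = π_1 ⇒ π_2 · 6/7 = π_1 · 12/13 ⇒ π_2/π_1 = (12/13)/(6/7) = 14/13. Together with π_1 + π_2 = 1:
  π_1 = (6/7)/(12/13 + 6/7) = (6/7)/(162/91) = 13/27,
  π_2 = (12/13)/(12/13 + 6/7) = (12/13)/(162/91) = 14/27.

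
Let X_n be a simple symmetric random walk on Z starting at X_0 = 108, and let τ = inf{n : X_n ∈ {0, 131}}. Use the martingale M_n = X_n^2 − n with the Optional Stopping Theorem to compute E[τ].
E[τ] = 2484

M_n = X_n^2 − n is a martingale (since E[X_{n+1}^2 | F_n] = X_n^2 + 1). By OST (τ has finite mean in a bounded region), E[M_τ] = E[M_0] = X_0^2 − 0 = 108^2 = 11664. Also E[M_τ] = E[X_τ^2] − E[τ]. The walk exits at 0 or 131, with P(hit 131 first) = 108/131, so E[X_τ^2] = 131^2 · 108/131 + 0 = 14148. Thus E[τ] = E[X_τ^2] − E[M_τ] = 14148 − 11664 = 2484 = 108(131 − 108) = 2484.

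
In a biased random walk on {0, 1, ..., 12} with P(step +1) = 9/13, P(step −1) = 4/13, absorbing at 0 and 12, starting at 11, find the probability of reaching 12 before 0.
P(hit 12 before 0) = (1 − (4/9)^11) / (1 − (4/9)^12) = 56478357549/56482551853

Let u_k denote P(reach 12 before 0 | start at k). Boundary: u_0 = 0, u_12 = 1. Recurrence: u_k = 9/13·u_{k+1} + 4/13·u_{k-1} for 1 ≤ k ≤ 11. Try u_k = A + B·r^k with r = q/p = (4/13)/(9/13) = 4/9. Substitution satisfies the recurrence; boundary conditions give:
  u_k = (1 − r^k) / (1 − r^N) = (1 − (4/9)^11) / (1 − (4/9)^12) = 56478357549/56482551853.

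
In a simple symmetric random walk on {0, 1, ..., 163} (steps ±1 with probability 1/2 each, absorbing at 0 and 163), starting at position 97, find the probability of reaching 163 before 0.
P(hit 163 before 0) = 97/163

Let u_k = P(hit 163 before 0 | start at k). Then u_0 = 0, u_163 = 1, and u_k = u_{k-1}/2 + u_{k+1}/2 for 1 ≤ k ≤ 162. This harmonic recurrence is solved by u_k = k/163, giving u_97 = 97/163.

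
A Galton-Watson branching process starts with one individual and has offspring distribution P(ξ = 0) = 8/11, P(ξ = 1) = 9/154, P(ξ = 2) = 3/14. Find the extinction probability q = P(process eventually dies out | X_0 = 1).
q = 1

Mean offspring μ = 0·8/11 + 1·9/154 + 2·3/14 = 75/154 ≤ 1. For μ ≤ 1 with offspring not concentrated at 1, the Galton-Watson process goes extinct almost surely, so q = 1.
(Algebraic check: The pgf is f(s) = 8/11 + 9/154·s + 3/14·s². The extinction probability q is the smallest fixed point of f in [0, 1]. Setting s = f(s):
  3/14·s² + (9/154 − 1)·s + 8/11 = 0
  3/14·s² − (8/11 + 3/14)·s + 8/11 = 0
which factors as (s − 1)·(3/14·s − 8/11) = 0, giving roots s = 1 and s = (8/11)/(3/14) = 112/33. Since 112/33 ≥ 1, the smallest root in [0, 1] is s = 1.)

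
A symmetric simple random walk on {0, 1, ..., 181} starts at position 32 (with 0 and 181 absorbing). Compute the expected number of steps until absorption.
E[τ | X_0 = 32] = 4768

Let v_k = E[τ | X_0 = k]. Boundary: v_0 = v_181 = 0. Recurrence: v_k = 1 + (v_{k-1} + v_{k+1})/2 for 1 ≤ k ≤ 180. The particular solution to v_k − (v_{k-1} + v_{k+1})/2 = 1 is v_k = −k^2. Adding homogeneous solution A + B k and matching boundaries gives v_k = k (181 − k). Substituting k = 32: v_32 = 32 · 149 = 4768.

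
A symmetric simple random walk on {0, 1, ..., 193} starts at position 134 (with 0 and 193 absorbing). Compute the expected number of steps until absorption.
E[τ | X_0 = 134] = 7906

Let v_k = E[τ | X_0 = k]. Boundary: v_0 = v_193 = 0. Recurrence: v_k = 1 + (v_{k-1} + v_{k+1})/2 for 1 ≤ k ≤ 192. The particular solution to v_k − (v_{k-1} + v_{k+1})/2 = 1 is v_k = −k^2. Adding homogeneous solution A + B k and matching boundaries gives v_k = k (193 − k). Substituting k = 134: v_134 = 134 · 59 = 7906.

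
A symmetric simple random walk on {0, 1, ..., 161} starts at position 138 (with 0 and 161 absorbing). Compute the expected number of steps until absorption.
E[τ | X_0 = 138] = 3174

Let v_k = E[τ | X_0 = k]. Boundary: v_0 = v_161 = 0. Recurrence: v_k = 1 + (v_{k-1} + v_{k+1})/2 for 1 ≤ k ≤ 160. The particular solution to v_k − (v_{k-1} + v_{k+1})/2 = 1 is v_k = −k^2. Adding homogeneous solution A + B k and matching boundaries gives v_k = k (161 − k). Substituting k = 138: v_138 = 138 · 23 = 3174.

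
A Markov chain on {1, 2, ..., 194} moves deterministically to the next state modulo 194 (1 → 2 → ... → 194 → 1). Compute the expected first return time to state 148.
E[T_148 | X_0 = 148] = 194

The chain cycles deterministically, so starting at state 148 it returns in exactly 194 steps. Equivalently, the stationary distribution is uniform π_j = 1/194 for every state j, so by Kac's formula E[T_148] = 1/π_148 = 194.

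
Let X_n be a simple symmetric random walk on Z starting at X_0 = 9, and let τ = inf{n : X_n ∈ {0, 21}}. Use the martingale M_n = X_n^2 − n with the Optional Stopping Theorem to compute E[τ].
E[τ] = 108

M_n = X_n^2 − n is a martingale (since E[X_{n+1}^2 | F_n] = X_n^2 + 1). By OST (τ has finite mean in a bounded region), E[M_τ] = E[M_0] = X_0^2 − 0 = 9^2 = 81. Also E[M_τ] = E[X_τ^2] − E[τ]. The walk exits at 0 or 21, with P(hit 21 first) = 9/21, so E[X_τ^2] = 21^2 · 9/21 + 0 = 189. Thus E[τ] = E[X_τ^2] − E[M_τ] = 189 − 81 = 108 = 9(21 − 9) = 108.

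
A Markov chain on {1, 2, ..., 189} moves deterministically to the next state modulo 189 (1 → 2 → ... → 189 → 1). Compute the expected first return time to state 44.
E[T_44 | X_0 = 44] = 189

The chain cycles deterministically, so starting at state 44 it returns in exactly 189 steps. Equivalently, the stationary distribution is uniform π_j = 1/189 for every state j, so by Kac's formula E[T_44] = 1/π_44 = 189.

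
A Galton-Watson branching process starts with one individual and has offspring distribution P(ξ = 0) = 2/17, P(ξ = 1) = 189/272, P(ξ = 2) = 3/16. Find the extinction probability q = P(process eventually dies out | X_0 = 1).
q = 32/51

The pgf is f(s) = 2/17 + 189/272·s + 3/16·s². The extinction probability q is the smallest fixed point of f in [0, 1]. Setting s = f(s):
  3/16·s² + (189/272 − 1)·s + 2/17 = 0
  3/16·s² − (2/17 + 3/16)·s + 2/17 = 0
which factors as (s − 1)·(3/16·s − 2/17) = 0, giving roots s = 1 and s = (2/17)/(3/16) = 32/51.
Mean offspring μ = 189/272 + 2·3/16 = 291/272 > 1 (supercritical), so q < 1. The extinction probability is the smaller root: q = (2/17)/(3/16) = 32/51.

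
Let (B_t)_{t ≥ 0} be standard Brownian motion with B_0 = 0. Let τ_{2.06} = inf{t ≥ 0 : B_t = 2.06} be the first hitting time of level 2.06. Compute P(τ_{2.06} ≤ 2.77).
P(τ_{2.06} ≤ 2.77) = 2(1 − Φ(2.06/√2.77)) = 2(1 − Φ(1.2377)) ≈ 0.2158

By the reflection principle for standard BM, P(τ_b ≤ t) = 2 · P(B_t ≥ b). Since B_t ~ N(0, t), P(B_t ≥ 2.06) = 1 − Φ(2.06/√t) = 1 − Φ(2.06/√2.77) = 1 − Φ(1.2377) ≈ 0.10791. Doubling: P(τ_{2.06} ≤ 2.77) ≈ 2 · 0.10791 = 0.21582 ≈ 0.2158.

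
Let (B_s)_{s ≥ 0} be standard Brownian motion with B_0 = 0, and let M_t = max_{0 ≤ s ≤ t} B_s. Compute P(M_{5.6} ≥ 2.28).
P(M_{5.6} ≥ 2.28) = 2·P(B_{5.6} ≥ 2.28) = 2(1 − Φ(2.28/√5.6)) ≈ 0.3353

By the reflection principle for Brownian motion, P(M_t ≥ a) = 2 · P(B_t ≥ a) for a ≥ 0. Since B_t ~ N(0, t), P(B_t ≥ 2.28) = 1 − Φ(2.28/√t) = 1 − Φ(2.28/√5.6) = 1 − Φ(0.9635). So
  P(M_{5.6} ≥ 2.28) = 2(1 − Φ(0.9635)) ≈ 0.3353.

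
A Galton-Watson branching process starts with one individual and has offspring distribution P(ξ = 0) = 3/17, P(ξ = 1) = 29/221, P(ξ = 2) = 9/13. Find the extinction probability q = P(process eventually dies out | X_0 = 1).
q = 13/51

The pgf is f(s) = 3/17 + 29/221·s + 9/13·s². The extinction probability q is the smallest fixed point of f in [0, 1]. Setting s = f(s):
  9/13·s² + (29/221 − 1)·s + 3/17 = 0
  9/13·s² − (3/17 + 9/13)·s + 3/17 = 0
which factors as (s − 1)·(9/13·s − 3/17) = 0, giving roots s = 1 and s = (3/17)/(9/13) = 13/51.
Mean offspring μ = 29/221 + 2·9/13 = 335/221 > 1 (supercritical), so q < 1. The extinction probability is the smaller root: q = (3/17)/(9/13) = 13/51.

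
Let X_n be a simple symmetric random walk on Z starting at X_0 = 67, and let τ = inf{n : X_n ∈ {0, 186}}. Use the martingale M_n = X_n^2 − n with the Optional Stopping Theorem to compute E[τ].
E[τ] = 7973

M_n = X_n^2 − n is a martingale (since E[X_{n+1}^2 | F_n] = X_n^2 + 1). By OST (τ has finite mean in a bounded region), E[M_τ] = E[M_0] = X_0^2 − 0 = 67^2 = 4489. Also E[M_τ] = E[X_τ^2] − E[τ]. The walk exits at 0 or 186, with P(hit 186 first) = 67/186, so E[X_τ^2] = 186^2 · 67/186 + 0 = 12462. Thus E[τ] = E[X_τ^2] − E[M_τ] = 12462 − 4489 = 7973 = 67(186 − 67) = 7973.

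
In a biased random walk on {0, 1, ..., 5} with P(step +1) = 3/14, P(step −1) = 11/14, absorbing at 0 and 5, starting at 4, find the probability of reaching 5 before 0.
P(hit 5 before 0) = (1 − (11/3)^4) / (1 − (11/3)^5) = 5460/20101

Let u_k denote P(reach 5 before 0 | start at k). Boundary: u_0 = 0, u_5 = 1. Recurrence: u_k = 3/14·u_{k+1} + 11/14·u_{k-1} for 1 ≤ k ≤ 4. Try u_k = A + B·r^k with r = q/p = (11/14)/(3/14) = 11/3. Substitution satisfies the recurrence; boundary conditions give:
  u_k = (1 − r^k) / (1 − r^N) = (1 − (11/3)^4) / (1 − (11/3)^5) = 5460/20101.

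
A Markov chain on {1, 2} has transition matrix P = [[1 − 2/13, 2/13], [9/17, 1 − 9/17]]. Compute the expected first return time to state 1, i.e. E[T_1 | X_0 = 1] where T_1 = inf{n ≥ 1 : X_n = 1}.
E[T_1 | X_0 = 1] = 1/π_1 = 151/117

For an irreducible recurrent Markov chain with stationary distribution π, E[T_i | X_0 = i] = 1/π_i (Kac's formula). Here π_1 = (9/17)/(2/13 + 9/17) = (9/17)/(151/221) = 117/151, so E[T_1 | X_0 = 1] = 1/π_1 = (2/13 + 9/17)/(9/17) = (151/221)/(9/17) = 151/117.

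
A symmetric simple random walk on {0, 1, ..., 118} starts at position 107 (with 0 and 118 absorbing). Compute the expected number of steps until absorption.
E[τ | X_0 = 107] = 1177

Let v_k = E[τ | X_0 = k]. Boundary: v_0 = v_118 = 0. Recurrence: v_k = 1 + (v_{k-1} + v_{k+1})/2 for 1 ≤ k ≤ 117. The particular solution to v_k − (v_{k-1} + v_{k+1})/2 = 1 is v_k = −k^2. Adding homogeneous solution A + B k and matching boundaries gives v_k = k (118 − k). Substituting k = 107: v_107 = 107 · 11 = 1177.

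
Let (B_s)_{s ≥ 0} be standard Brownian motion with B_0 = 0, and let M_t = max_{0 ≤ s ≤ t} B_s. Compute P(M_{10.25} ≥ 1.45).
P(M_{10.25} ≥ 1.45) = 2·P(B_{10.25} ≥ 1.45) = 2(1 − Φ(1.45/√10.25)) ≈ 0.6506

By the reflection principle for Brownian motion, P(M_t ≥ a) = 2 · P(B_t ≥ a) for a ≥ 0. Since B_t ~ N(0, t), P(B_t ≥ 1.45) = 1 − Φ(1.45/√t) = 1 − Φ(1.45/√10.25) = 1 − Φ(0.4529). So
  P(M_{10.25} ≥ 1.45) = 2(1 − Φ(0.4529)) ≈ 0.6506.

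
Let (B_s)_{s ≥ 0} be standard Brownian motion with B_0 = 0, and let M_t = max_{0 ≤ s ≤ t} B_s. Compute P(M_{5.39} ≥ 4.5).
P(M_{5.39} ≥ 4.5) = 2·P(B_{5.39} ≥ 4.5) = 2(1 − Φ(4.5/√5.39)) ≈ 0.0526

By the reflection principle for Brownian motion, P(M_t ≥ a) = 2 · P(B_t ≥ a) for a ≥ 0. Since B_t ~ N(0, t), P(B_t ≥ 4.5) = 1 − Φ(4.5/√t) = 1 − Φ(4.5/√5.39) = 1 − Φ(1.9383). So
  P(M_{5.39} ≥ 4.5) = 2(1 − Φ(1.9383)) ≈ 0.0526.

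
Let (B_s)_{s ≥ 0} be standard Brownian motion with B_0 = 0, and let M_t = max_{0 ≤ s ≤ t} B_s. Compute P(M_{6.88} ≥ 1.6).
P(M_{6.88} ≥ 1.6) = 2·P(B_{6.88} ≥ 1.6) = 2(1 − Φ(1.6/√6.88)) ≈ 0.5419

By the reflection principle for Brownian motion, P(M_t ≥ a) = 2 · P(B_t ≥ a) for a ≥ 0. Since B_t ~ N(0, t), P(B_t ≥ 1.6) = 1 − Φ(1.6/√t) = 1 − Φ(1.6/√6.88) = 1 − Φ(0.6100). So
  P(M_{6.88} ≥ 1.6) = 2(1 − Φ(0.6100)) ≈ 0.5419.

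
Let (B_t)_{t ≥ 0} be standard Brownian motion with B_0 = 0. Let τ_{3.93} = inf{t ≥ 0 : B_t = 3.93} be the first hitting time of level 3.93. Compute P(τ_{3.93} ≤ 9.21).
P(τ_{3.93} ≤ 9.21) = 2(1 − Φ(3.93/√9.21)) = 2(1 − Φ(1.2950)) ≈ 0.1953

By the reflection principle for standard BM, P(τ_b ≤ t) = 2 · P(B_t ≥ b). Since B_t ~ N(0, t), P(B_t ≥ 3.93) = 1 − Φ(3.93/√t) = 1 − Φ(3.93/√9.21) = 1 − Φ(1.2950) ≈ 0.09766. Doubling: P(τ_{3.93} ≤ 9.21) ≈ 2 · 0.09766 = 0.19532 ≈ 0.1953.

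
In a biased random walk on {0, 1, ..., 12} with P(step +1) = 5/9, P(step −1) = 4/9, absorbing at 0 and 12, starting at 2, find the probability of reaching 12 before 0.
P(hit 12 before 0) = (1 − (4/5)^2) / (1 − (4/5)^12) = 9765625/25262601

Let u_k denote P(reach 12 before 0 | start at k). Boundary: u_0 = 0, u_12 = 1. Recurrence: u_k = 5/9·u_{k+1} + 4/9·u_{k-1} for 1 ≤ k ≤ 11. Try u_k = A + B·r^k with r = q/p = (4/9)/(5/9) = 4/5. Substitution satisfies the recurrence; boundary conditions give:
  u_k = (1 − r^k) / (1 − r^N) = (1 − (4/5)^2) / (1 − (4/5)^12) = 9765625/25262601.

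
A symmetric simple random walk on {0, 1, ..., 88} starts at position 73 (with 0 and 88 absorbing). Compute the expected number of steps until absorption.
E[τ | X_0 = 73] = 1095

Let v_k = E[τ | X_0 = k]. Boundary: v_0 = v_88 = 0. Recurrence: v_k = 1 + (v_{k-1} + v_{k+1})/2 for 1 ≤ k ≤ 87. The particular solution to v_k − (v_{k-1} + v_{k+1})/2 = 1 is v_k = −k^2. Adding homogeneous solution A + B k and matching boundaries gives v_k = k (88 − k). Substituting k = 73: v_73 = 73 · 15 = 1095.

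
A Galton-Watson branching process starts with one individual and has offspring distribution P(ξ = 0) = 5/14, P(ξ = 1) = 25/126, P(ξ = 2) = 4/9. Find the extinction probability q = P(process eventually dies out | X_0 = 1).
q = 45/56

The pgf is f(s) = 5/14 + 25/126·s + 4/9·s². The extinction probability q is the smallest fixed point of f in [0, 1]. Setting s = f(s):
  4/9·s² + (25/126 − 1)·s + 5/14 = 0
  4/9·s² − (5/14 + 4/9)·s + 5/14 = 0
which factors as (s − 1)·(4/9·s − 5/14) = 0, giving roots s = 1 and s = (5/14)/(4/9) = 45/56.
Mean offspring μ = 25/126 + 2·4/9 = 137/126 > 1 (supercritical), so q < 1. The extinction probability is the smaller root: q = (5/14)/(4/9) = 45/56.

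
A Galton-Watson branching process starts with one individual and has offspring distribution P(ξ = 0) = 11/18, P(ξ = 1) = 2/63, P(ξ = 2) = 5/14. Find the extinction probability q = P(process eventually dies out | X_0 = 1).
q = 1

Mean offspring μ = 0·11/18 + 1·2/63 + 2·5/14 = 47/63 ≤ 1. For μ ≤ 1 with offspring not concentrated at 1, the Galton-Watson process goes extinct almost surely, so q = 1.
(Algebraic check: The pgf is f(s) = 11/18 + 2/63·s + 5/14·s². The extinction probability q is the smallest fixed point of f in [0, 1]. Setting s = f(s):
  5/14·s² + (2/63 − 1)·s + 11/18 = 0
  5/14·s² − (11/18 + 5/14)·s + 11/18 = 0
which factors as (s − 1)·(5/14·s − 11/18) = 0, giving roots s = 1 and s = (11/18)/(5/14) = 77/45. Since 77/45 ≥ 1, the smallest root in [0, 1] is s = 1.)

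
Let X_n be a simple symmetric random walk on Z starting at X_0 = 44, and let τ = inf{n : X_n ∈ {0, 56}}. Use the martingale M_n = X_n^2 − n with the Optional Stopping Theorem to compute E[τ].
E[τ] = 528

M_n = X_n^2 − n is a martingale (since E[X_{n+1}^2 | F_n] = X_n^2 + 1). By OST (τ has finite mean in a bounded region), E[M_τ] = E[M_0] = X_0^2 − 0 = 44^2 = 1936. Also E[M_τ] = E[X_τ^2] − E[τ]. The walk exits at 0 or 56, with P(hit 56 first) = 44/56, so E[X_τ^2] = 56^2 · 44/56 + 0 = 2464. Thus E[τ] = E[X_τ^2] − E[M_τ] = 2464 − 1936 = 528 = 44(56 − 44) = 528.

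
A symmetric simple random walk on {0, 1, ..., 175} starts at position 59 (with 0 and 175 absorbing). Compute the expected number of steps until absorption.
E[τ | X_0 = 59] = 6844

Let v_k = E[τ | X_0 = k]. Boundary: v_0 = v_175 = 0. Recurrence: v_k = 1 + (v_{k-1} + v_{k+1})/2 for 1 ≤ k ≤ 174. The particular solution to v_k − (v_{k-1} + v_{k+1})/2 = 1 is v_k = −k^2. Adding homogeneous solution A + B k and matching boundaries gives v_k = k (175 − k). Substituting k = 59: v_59 = 59 · 116 = 6844.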